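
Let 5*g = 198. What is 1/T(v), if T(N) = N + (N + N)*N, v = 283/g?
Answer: 9801/1071155 ≈ 0.0091499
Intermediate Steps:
g = 198/5 (g = (1/5)*198 = 198/5 ≈ 39.600)
v = 1415/198 (v = 283/(198/5) = 283*(5/198) = 1415/198 ≈ 7.1465)
T(N) = N + 2*N**2 (T(N) = N + (2*N)*N = N + 2*N**2)
1/T(v) = 1/(1415*(1 + 2*(1415/198))/198) = 1/(1415*(1 + 1415/99)/198) = 1/((1415/198)*(1514/99)) = 1/(1071155/9801) = 9801/1071155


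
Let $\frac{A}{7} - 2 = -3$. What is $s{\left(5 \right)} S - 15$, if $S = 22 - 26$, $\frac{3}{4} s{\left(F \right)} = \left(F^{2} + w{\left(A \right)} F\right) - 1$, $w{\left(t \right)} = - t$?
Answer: $- \frac{989}{3} \approx -329.67$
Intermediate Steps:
$A = -7$ ($A = 14 + 7 \left(-3\right) = 14 - 21 = -7$)
$s{\left(F \right)} = - \frac{4}{3} + \frac{4 F^{2}}{3} + \frac{28 F}{3}$ ($s{\left(F \right)} = \frac{4 \left(\left(F^{2} + \left(-1\right) \left(-7\right) F\right) - 1\right)}{3} = \frac{4 \left(\left(F^{2} + 7 F\right) - 1\right)}{3} = \frac{4 \left(-1 + F^{2} + 7 F\right)}{3} = - \frac{4}{3} + \frac{4 F^{2}}{3} + \frac{28 F}{3}$)
$S = -4$ ($S = 22 - 26 = -4$)
$s{\left(5 \right)} S - 15 = \left(- \frac{4}{3} + \frac{4 \cdot 5^{2}}{3} + \frac{28}{3} \cdot 5\right) \left(-4\right) - 15 = \left(- \frac{4}{3} + \frac{4}{3} \cdot 25 + \frac{140}{3}\right) \left(-4\right) - 15 = \left(- \frac{4}{3} + \frac{100}{3} + \frac{140}{3}\right) \left(-4\right) - 15 = \frac{236}{3} \left(-4\right) - 15 = - \frac{944}{3} - 15 = - \frac{989}{3}$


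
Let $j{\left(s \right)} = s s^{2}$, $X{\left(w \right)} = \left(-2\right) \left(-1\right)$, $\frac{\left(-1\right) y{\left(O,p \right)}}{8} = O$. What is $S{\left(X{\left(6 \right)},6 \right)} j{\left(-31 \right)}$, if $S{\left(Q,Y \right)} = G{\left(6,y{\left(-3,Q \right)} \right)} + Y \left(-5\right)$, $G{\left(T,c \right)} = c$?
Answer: $178746$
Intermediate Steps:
$y{\left(O,p \right)} = - 8 O$
$X{\left(w \right)} = 2$
$j{\left(s \right)} = s^{3}$
$S{\left(Q,Y \right)} = 24 - 5 Y$ ($S{\left(Q,Y \right)} = \left(-8\right) \left(-3\right) + Y \left(-5\right) = 24 - 5 Y$)
$S{\left(X{\left(6 \right)},6 \right)} j{\left(-31 \right)} = \left(24 - 30\right) \left(-31\right)^{3} = \left(24 - 30\right) \left(-29791\right) = \left(-6\right) \left(-29791\right) = 178746$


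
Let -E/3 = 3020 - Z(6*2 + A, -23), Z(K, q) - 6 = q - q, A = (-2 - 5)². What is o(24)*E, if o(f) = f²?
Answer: -5208192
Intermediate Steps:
A = 49 (A = (-7)² = 49)
Z(K, q) = 6 (Z(K, q) = 6 + (q - q) = 6 + 0 = 6)
E = -9042 (E = -3*(3020 - 1*6) = -3*(3020 - 6) = -3*3014 = -9042)
o(24)*E = 24²*(-9042) = 576*(-9042) = -5208192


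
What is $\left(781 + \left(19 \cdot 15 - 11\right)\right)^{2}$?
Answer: $1113025$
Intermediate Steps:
$\left(781 + \left(19 \cdot 15 - 11\right)\right)^{2} = \left(781 + \left(285 - 11\right)\right)^{2} = \left(781 + 274\right)^{2} = 1055^{2} = 1113025$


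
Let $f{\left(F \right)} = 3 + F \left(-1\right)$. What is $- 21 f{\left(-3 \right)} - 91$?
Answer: $-217$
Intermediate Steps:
$f{\left(F \right)} = 3 - F$
$- 21 f{\left(-3 \right)} - 91 = - 21 \left(3 - -3\right) - 91 = - 21 \left(3 + 3\right) - 91 = \left(-21\right) 6 - 91 = -126 - 91 = -217$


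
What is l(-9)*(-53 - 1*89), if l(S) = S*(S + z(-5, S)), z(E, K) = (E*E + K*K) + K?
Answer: 112464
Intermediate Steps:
z(E, K) = K + E² + K² (z(E, K) = (E² + K²) + K = K + E² + K²)
l(S) = S*(25 + S² + 2*S) (l(S) = S*(S + (S + (-5)² + S²)) = S*(S + (S + 25 + S²)) = S*(S + (25 + S + S²)) = S*(25 + S² + 2*S))
l(-9)*(-53 - 1*89) = (-9*(25 + (-9)² + 2*(-9)))*(-53 - 1*89) = (-9*(25 + 81 - 18))*(-53 - 89) = -9*88*(-142) = -792*(-142) = 112464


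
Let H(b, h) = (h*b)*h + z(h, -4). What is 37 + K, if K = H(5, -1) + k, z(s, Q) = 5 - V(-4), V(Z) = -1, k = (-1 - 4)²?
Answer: 73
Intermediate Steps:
k = 25 (k = (-5)² = 25)
z(s, Q) = 6 (z(s, Q) = 5 - 1*(-1) = 5 + 1 = 6)
H(b, h) = 6 + b*h² (H(b, h) = (h*b)*h + 6 = (b*h)*h + 6 = b*h² + 6 = 6 + b*h²)
K = 36 (K = (6 + 5*(-1)²) + 25 = (6 + 5*1) + 25 = (6 + 5) + 25 = 11 + 25 = 36)
37 + K = 37 + 36 = 73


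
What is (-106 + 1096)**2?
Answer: 980100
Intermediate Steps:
(-106 + 1096)**2 = 990**2 = 980100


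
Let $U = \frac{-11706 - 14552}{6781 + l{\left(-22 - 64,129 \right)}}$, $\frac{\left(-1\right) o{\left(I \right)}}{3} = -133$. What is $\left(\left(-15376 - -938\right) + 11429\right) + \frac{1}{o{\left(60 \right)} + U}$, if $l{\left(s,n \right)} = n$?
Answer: $- \frac{5945779}{1976} \approx -3009.0$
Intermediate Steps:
$o{\left(I \right)} = 399$ ($o{\left(I \right)} = \left(-3\right) \left(-133\right) = 399$)
$U = - \frac{19}{5}$ ($U = \frac{-11706 - 14552}{6781 + 129} = - \frac{26258}{6910} = \left(-26258\right) \frac{1}{6910} = - \frac{19}{5} \approx -3.8$)
$\left(\left(-15376 - -938\right) + 11429\right) + \frac{1}{o{\left(60 \right)} + U} = \left(\left(-15376 - -938\right) + 11429\right) + \frac{1}{399 - \frac{19}{5}} = \left(\left(-15376 + 938\right) + 11429\right) + \frac{1}{\frac{1976}{5}} = \left(-14438 + 11429\right) + \frac{5}{1976} = -3009 + \frac{5}{1976} = - \frac{5945779}{1976}$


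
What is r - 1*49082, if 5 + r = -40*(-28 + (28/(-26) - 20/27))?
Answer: -16810897/351 ≈ -47894.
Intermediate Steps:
r = 416885/351 (r = -5 - 40*(-28 + (28/(-26) - 20/27)) = -5 - 40*(-28 + (28*(-1/26) - 20*1/27)) = -5 - 40*(-28 + (-14/13 - 20/27)) = -5 - 40*(-28 - 638/351) = -5 - 40*(-10466/351) = -5 + 418640/351 = 416885/351 ≈ 1187.7)
r - 1*49082 = 416885/351 - 1*49082 = 416885/351 - 49082 = -16810897/351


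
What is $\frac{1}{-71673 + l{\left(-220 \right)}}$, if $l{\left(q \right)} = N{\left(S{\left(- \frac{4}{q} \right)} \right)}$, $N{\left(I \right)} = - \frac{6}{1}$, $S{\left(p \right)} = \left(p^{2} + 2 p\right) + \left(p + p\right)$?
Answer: $- \frac{1}{71679} \approx -1.3951 \cdot 10^{-5}$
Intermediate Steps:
$S{\left(p \right)} = p^{2} + 4 p$ ($S{\left(p \right)} = \left(p^{2} + 2 p\right) + 2 p = p^{2} + 4 p$)
$N{\left(I \right)} = -6$ ($N{\left(I \right)} = \left(-6\right) 1 = -6$)
$l{\left(q \right)} = -6$
$\frac{1}{-71673 + l{\left(-220 \right)}} = \frac{1}{-71673 - 6} = \frac{1}{-71679} = - \frac{1}{71679}$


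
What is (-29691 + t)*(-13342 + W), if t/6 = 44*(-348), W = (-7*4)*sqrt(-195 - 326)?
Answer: 1621893546 + 3403764*I*sqrt(521) ≈ 1.6219e+9 + 7.7692e+7*I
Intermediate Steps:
W = -28*I*sqrt(521) ≈ -639.11*I
t = -91872 (t = 6*(44*(-348)) = 6*(-15312) = -91872)
(-29691 + t)*(-13342 + W) = (-29691 - 91872)*(-13342 - 28*I*sqrt(521)) = -121563*(-13342 - 28*I*sqrt(521)) = 1621893546 + 3403764*I*sqrt(521)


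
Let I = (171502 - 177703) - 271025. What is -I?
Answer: 277226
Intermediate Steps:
I = -277226 (I = -6201 - 271025 = -277226)
-I = -1*(-277226) = 277226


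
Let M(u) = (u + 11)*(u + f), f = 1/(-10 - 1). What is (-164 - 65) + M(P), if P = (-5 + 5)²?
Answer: -230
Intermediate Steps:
P = 0 (P = 0² = 0)
f = -1/11 (f = 1/(-11) = -1/11 ≈ -0.090909)
M(u) = (11 + u)*(-1/11 + u) (M(u) = (u + 11)*(u - 1/11) = (11 + u)*(-1/11 + u))
(-164 - 65) + M(P) = (-164 - 65) + (-1 + 0² + (120/11)*0) = -229 + (-1 + 0 + 0) = -229 - 1 = -230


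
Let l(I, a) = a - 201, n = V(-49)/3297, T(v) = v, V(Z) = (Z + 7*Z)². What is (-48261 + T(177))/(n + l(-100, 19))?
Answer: 11323782/31885 ≈ 355.14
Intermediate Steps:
V(Z) = 64*Z² (V(Z) = (8*Z)² = 64*Z²)
n = 21952/471 (n = (64*(-49)²)/3297 = (64*2401)*(1/3297) = 153664*(1/3297) = 21952/471 ≈ 46.607)
l(I, a) = -201 + a
(-48261 + T(177))/(n + l(-100, 19)) = (-48261 + 177)/(21952/471 + (-201 + 19)) = -48084/(21952/471 - 182) = -48084/(-63770/471) = -48084*(-471/63770) = 11323782/31885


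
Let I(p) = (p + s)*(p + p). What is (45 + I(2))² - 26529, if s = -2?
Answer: -24504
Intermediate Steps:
I(p) = 2*p*(-2 + p) (I(p) = (p - 2)*(p + p) = (-2 + p)*(2*p) = 2*p*(-2 + p))
(45 + I(2))² - 26529 = (45 + 2*2*(-2 + 2))² - 26529 = (45 + 2*2*0)² - 26529 = (45 + 0)² - 26529 = 45² - 26529 = 2025 - 26529 = -24504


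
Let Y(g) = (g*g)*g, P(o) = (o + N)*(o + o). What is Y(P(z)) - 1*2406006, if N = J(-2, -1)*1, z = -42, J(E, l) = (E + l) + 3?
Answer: 43909847946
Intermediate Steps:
J(E, l) = 3 + E + l
N = 0 (N = (3 - 2 - 1)*1 = 0*1 = 0)
P(o) = 2*o**2 (P(o) = (o + 0)*(o + o) = o*(2*o) = 2*o**2)
Y(g) = g**3 (Y(g) = g**2*g = g**3)
Y(P(z)) - 1*2406006 = (2*(-42)**2)**3 - 1*2406006 = (2*1764)**3 - 2406006 = 3528**3 - 2406006 = 43912253952 - 2406006 = 43909847946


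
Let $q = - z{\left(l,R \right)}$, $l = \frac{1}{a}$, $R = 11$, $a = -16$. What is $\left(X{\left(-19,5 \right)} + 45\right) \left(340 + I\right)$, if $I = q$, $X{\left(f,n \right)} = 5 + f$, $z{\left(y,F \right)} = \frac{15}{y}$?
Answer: $17980$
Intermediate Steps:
$l = - \frac{1}{16}$ ($l = \frac{1}{-16} = - \frac{1}{16} \approx -0.0625$)
$q = 240$ ($q = - \frac{15}{- \frac{1}{16}} = - 15 \left(-16\right) = \left(-1\right) \left(-240\right) = 240$)
$I = 240$
$\left(X{\left(-19,5 \right)} + 45\right) \left(340 + I\right) = \left(\left(5 - 19\right) + 45\right) \left(340 + 240\right) = \left(-14 + 45\right) 580 = 31 \cdot 580 = 17980$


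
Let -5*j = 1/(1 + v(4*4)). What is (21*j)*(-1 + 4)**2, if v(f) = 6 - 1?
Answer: -63/10 ≈ -6.3000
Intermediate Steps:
v(f) = 5
j = -1/30 (j = -1/(5*(1 + 5)) = -1/5/6 = -1/5*1/6 = -1/30 ≈ -0.033333)
(21*j)*(-1 + 4)**2 = (21*(-1/30))*(-1 + 4)**2 = -7/10*3**2 = -7/10*9 = -63/10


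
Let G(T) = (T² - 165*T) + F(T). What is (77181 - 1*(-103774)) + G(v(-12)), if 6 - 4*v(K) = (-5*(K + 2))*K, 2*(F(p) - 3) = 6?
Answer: 715663/4 ≈ 1.7892e+5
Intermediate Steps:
F(p) = 6 (F(p) = 3 + (½)*6 = 3 + 3 = 6)
v(K) = 3/2 - K*(-10 - 5*K)/4 (v(K) = 3/2 - (-5*(K + 2))*K/4 = 3/2 - (-5*(2 + K))*K/4 = 3/2 - (-10 - 5*K)*K/4 = 3/2 - K*(-10 - 5*K)/4)
G(T) = 6 + T² - 165*T (G(T) = (T² - 165*T) + 6 = 6 + T² - 165*T)
(77181 - 1*(-103774)) + G(v(-12)) = (77181 - 1*(-103774)) + (6 + (3/2 + (5/2)*(-12) + (5/4)*(-12)²)² - 165*(3/2 + (5/2)*(-12) + (5/4)*(-12)²)) = (77181 + 103774) + (6 + (3/2 - 30 + (5/4)*144)² - 165*(3/2 - 30 + (5/4)*144)) = 180955 + (6 + (3/2 - 30 + 180)² - 165*(3/2 - 30 + 180)) = 180955 + (6 + (303/2)² - 165*303/2) = 180955 + (6 + 91809/4 - 49995/2) = 180955 - 8157/4 = 715663/4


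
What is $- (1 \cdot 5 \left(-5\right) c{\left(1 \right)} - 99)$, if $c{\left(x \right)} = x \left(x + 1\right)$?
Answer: $149$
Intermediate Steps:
$c{\left(x \right)} = x \left(1 + x\right)$
$- (1 \cdot 5 \left(-5\right) c{\left(1 \right)} - 99) = - (1 \cdot 5 \left(-5\right) 1 \left(1 + 1\right) - 99) = - (5 \left(-5\right) 1 \cdot 2 - 99) = - (\left(-25\right) 2 - 99) = - (-50 - 99) = \left(-1\right) \left(-149\right) = 149$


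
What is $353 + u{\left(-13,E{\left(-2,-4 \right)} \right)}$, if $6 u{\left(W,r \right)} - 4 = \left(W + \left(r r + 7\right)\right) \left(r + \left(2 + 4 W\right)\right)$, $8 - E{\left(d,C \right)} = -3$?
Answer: $- \frac{2363}{6} \approx -393.83$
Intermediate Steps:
$E{\left(d,C \right)} = 11$ ($E{\left(d,C \right)} = 8 - -3 = 8 + 3 = 11$)
$u{\left(W,r \right)} = \frac{2}{3} + \frac{\left(2 + r + 4 W\right) \left(7 + W + r^{2}\right)}{6}$ ($u{\left(W,r \right)} = \frac{2}{3} + \frac{\left(W + \left(r r + 7\right)\right) \left(r + \left(2 + 4 W\right)\right)}{6} = \frac{2}{3} + \frac{\left(W + \left(r^{2} + 7\right)\right) \left(2 + r + 4 W\right)}{6} = \frac{2}{3} + \frac{\left(W + \left(7 + r^{2}\right)\right) \left(2 + r + 4 W\right)}{6} = \frac{2}{3} + \frac{\left(7 + W + r^{2}\right) \left(2 + r + 4 W\right)}{6} = \frac{2}{3} + \frac{\left(2 + r + 4 W\right) \left(7 + W + r^{2}\right)}{6}$)
$353 + u{\left(-13,E{\left(-2,-4 \right)} \right)} = 353 + \left(3 + 5 \left(-13\right) + \frac{11^{2}}{3} + \frac{11^{3}}{6} + \frac{2 \left(-13\right)^{2}}{3} + \frac{7}{6} \cdot 11 + \frac{1}{6} \left(-13\right) 11 + \frac{2}{3} \left(-13\right) 11^{2}\right) = 353 + \left(3 - 65 + \frac{1}{3} \cdot 121 + \frac{1}{6} \cdot 1331 + \frac{2}{3} \cdot 169 + \frac{77}{6} - \frac{143}{6} + \frac{2}{3} \left(-13\right) 121\right) = 353 + \left(3 - 65 + \frac{121}{3} + \frac{1331}{6} + \frac{338}{3} + \frac{77}{6} - \frac{143}{6} - \frac{3146}{3}\right) = 353 - \frac{4481}{6} = - \frac{2363}{6}$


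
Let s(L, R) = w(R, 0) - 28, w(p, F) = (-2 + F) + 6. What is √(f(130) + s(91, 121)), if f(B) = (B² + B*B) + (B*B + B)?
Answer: √50806 ≈ 225.40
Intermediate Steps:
f(B) = B + 3*B² (f(B) = (B² + B²) + (B² + B) = 2*B² + (B + B²) = B + 3*B²)
w(p, F) = 4 + F
s(L, R) = -24 (s(L, R) = (4 + 0) - 28 = 4 - 28 = -24)
√(f(130) + s(91, 121)) = √(130*(1 + 3*130) - 24) = √(130*(1 + 390) - 24) = √(130*391 - 24) = √(50830 - 24) = √50806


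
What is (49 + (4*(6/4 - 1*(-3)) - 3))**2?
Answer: 4096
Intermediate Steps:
(49 + (4*(6/4 - 1*(-3)) - 3))**2 = (49 + (4*(6*(1/4) + 3) - 3))**2 = (49 + (4*(3/2 + 3) - 3))**2 = (49 + (4*(9/2) - 3))**2 = (49 + (18 - 3))**2 = (49 + 15)**2 = 64**2 = 4096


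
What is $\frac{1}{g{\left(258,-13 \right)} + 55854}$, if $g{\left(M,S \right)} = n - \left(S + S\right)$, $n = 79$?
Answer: $\frac{1}{55959} \approx 1.787 \cdot 10^{-5}$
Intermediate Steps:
$g{\left(M,S \right)} = 79 - 2 S$ ($g{\left(M,S \right)} = 79 - \left(S + S\right) = 79 - 2 S$)
$\frac{1}{g{\left(258,-13 \right)} + 55854} = \frac{1}{\left(79 - -26\right) + 55854} = \frac{1}{\left(79 + 26\right) + 55854} = \frac{1}{105 + 55854} = \frac{1}{55959}$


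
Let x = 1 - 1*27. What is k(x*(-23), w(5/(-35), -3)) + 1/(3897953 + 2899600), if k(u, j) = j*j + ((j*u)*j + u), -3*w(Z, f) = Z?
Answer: 85557562702/142748613 ≈ 599.36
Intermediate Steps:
w(Z, f) = -Z/3
x = -26 (x = 1 - 27 = -26)
k(u, j) = u + j**2 + u*j**2 (k(u, j) = j**2 + (u*j**2 + u) = j**2 + (u + u*j**2) = u + j**2 + u*j**2)
k(x*(-23), w(5/(-35), -3)) + 1/(3897953 + 2899600) = (-26*(-23) + (-5/(3*(-35)))**2 + (-26*(-23))*(-5/(3*(-35)))**2) + 1/(3897953 + 2899600) = (598 + (-5*(-1)/(3*35))**2 + 598*(-5*(-1)/(3*35))**2) + 1/6797553 = (598 + (-1/3*(-1/7))**2 + 598*(-1/3*(-1/7))**2) + 1/6797553 = (598 + (1/21)**2 + 598*(1/21)**2) + 1/6797553 = (598 + 1/441 + 598*(1/441)) + 1/6797553 = (598 + 1/441 + 598/441) + 1/6797553 = 264317/441 + 1/6797553 = 85557562702/142748613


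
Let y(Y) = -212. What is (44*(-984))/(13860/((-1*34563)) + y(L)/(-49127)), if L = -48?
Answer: 765787401951/7016384 ≈ 1.0914e+5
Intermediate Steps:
(44*(-984))/(13860/((-1*34563)) + y(L)/(-49127)) = (44*(-984))/(13860/((-1*34563)) - 212/(-49127)) = -43296/(13860/(-34563) - 212*(-1/49127)) = -43296/(13860*(-1/34563) + 212/49127) = -43296/(-4620/11521 + 212/49127) = -43296/(-224524288/565992167) = -43296*(-565992167/224524288) = 765787401951/7016384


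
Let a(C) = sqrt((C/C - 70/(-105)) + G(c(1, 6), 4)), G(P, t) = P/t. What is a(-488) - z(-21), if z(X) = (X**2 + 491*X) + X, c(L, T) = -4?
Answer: 9891 + sqrt(6)/3 ≈ 9891.8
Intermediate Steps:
z(X) = X**2 + 492*X
a(C) = sqrt(6)/3 (a(C) = sqrt((C/C - 70/(-105)) - 4/4) = sqrt((1 - 70*(-1/105)) - 4*1/4) = sqrt((1 + 2/3) - 1) = sqrt(5/3 - 1) = sqrt(2/3) = sqrt(6)/3)
a(-488) - z(-21) = sqrt(6)/3 - (-21)*(492 - 21) = sqrt(6)/3 - (-21)*471 = sqrt(6)/3 - 1*(-9891) = sqrt(6)/3 + 9891 = 9891 + sqrt(6)/3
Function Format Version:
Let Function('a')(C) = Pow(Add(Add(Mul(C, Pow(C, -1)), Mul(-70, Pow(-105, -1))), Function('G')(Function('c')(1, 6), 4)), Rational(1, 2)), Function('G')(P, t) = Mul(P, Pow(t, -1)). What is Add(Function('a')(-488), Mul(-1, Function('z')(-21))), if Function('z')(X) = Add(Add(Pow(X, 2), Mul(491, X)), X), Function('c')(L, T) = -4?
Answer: Add(9891, Mul(Rational(1, 3), Pow(6, Rational(1, 2)))) ≈ 9891.8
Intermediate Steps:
Function('z')(X) = Add(Pow(X, 2), Mul(492, X))
Function('a')(C) = Mul(Rational(1, 3), Pow(6, Rational(1, 2))) (Function('a')(C) = Pow(Add(Add(Mul(C, Pow(C, -1)), Mul(-70, Pow(-105, -1))), Mul(-4, Pow(4, -1))), Rational(1, 2)) = Pow(Add(Add(1, Mul(-70, Rational(-1, 105))), Mul(-4, Rational(1, 4))), Rational(1, 2)) = Pow(Add(Add(1, Rational(2, 3)), -1), Rational(1, 2)) = Pow(Add(Rational(5, 3), -1), Rational(1, 2)) = Pow(Rational(2, 3), Rational(1, 2)) = Mul(Rational(1, 3), Pow(6, Rational(1, 2))))
Add(Function('a')(-488), Mul(-1, Function('z')(-21))) = Add(Mul(Rational(1, 3), Pow(6, Rational(1, 2))), Mul(-1, Mul(-21, Add(492, -21)))) = Add(Mul(Rational(1, 3), Pow(6, Rational(1, 2))), Mul(-1, Mul(-21, 471))) = Add(Mul(Rational(1, 3), Pow(6, Rational(1, 2))), Mul(-1, -9891)) = Add(Mul(Rational(1, 3), Pow(6, Rational(1, 2))), 9891) = Add(9891, Mul(Rational(1, 3), Pow(6, Rational(1, 2))))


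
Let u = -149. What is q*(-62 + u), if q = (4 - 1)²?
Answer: -1899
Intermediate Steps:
q = 9 (q = 3² = 9)
q*(-62 + u) = 9*(-62 - 149) = 9*(-211) = -1899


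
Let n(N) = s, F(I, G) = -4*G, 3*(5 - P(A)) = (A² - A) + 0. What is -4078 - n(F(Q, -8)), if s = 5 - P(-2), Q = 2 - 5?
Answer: -4080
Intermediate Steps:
P(A) = 5 - A²/3 + A/3 (P(A) = 5 - ((A² - A) + 0)/3 = 5 - (A² - A)/3 = 5 + (-A²/3 + A/3) = 5 - A²/3 + A/3)
Q = -3
s = 2 (s = 5 - (5 - ⅓*(-2)² + (⅓)*(-2)) = 5 - (5 - ⅓*4 - ⅔) = 5 - (5 - 4/3 - ⅔) = 5 - 1*3 = 5 - 3 = 2)
n(N) = 2
-4078 - n(F(Q, -8)) = -4078 - 1*2 = -4078 - 2 = -4080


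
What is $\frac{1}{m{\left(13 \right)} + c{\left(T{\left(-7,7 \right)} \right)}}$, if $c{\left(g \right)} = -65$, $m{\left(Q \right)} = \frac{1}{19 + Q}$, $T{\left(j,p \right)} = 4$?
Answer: $- \frac{32}{2079} \approx -0.015392$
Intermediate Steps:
$\frac{1}{m{\left(13 \right)} + c{\left(T{\left(-7,7 \right)} \right)}} = \frac{1}{\frac{1}{19 + 13} - 65} = \frac{1}{\frac{1}{32} - 65} = \frac{1}{- \frac{2079}{32}} = - \frac{32}{2079}$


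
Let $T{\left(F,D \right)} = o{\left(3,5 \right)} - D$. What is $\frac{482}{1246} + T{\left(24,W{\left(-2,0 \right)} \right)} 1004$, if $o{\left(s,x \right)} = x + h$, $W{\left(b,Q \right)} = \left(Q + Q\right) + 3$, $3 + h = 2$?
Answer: $\frac{625733}{623} \approx 1004.4$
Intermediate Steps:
$h = -1$ ($h = -3 + 2 = -1$)
$W{\left(b,Q \right)} = 3 + 2 Q$ ($W{\left(b,Q \right)} = 2 Q + 3 = 3 + 2 Q$)
$o{\left(s,x \right)} = -1 + x$ ($o{\left(s,x \right)} = x - 1 = -1 + x$)
$T{\left(F,D \right)} = 4 - D$ ($T{\left(F,D \right)} = \left(-1 + 5\right) - D = 4 - D$)
$\frac{482}{1246} + T{\left(24,W{\left(-2,0 \right)} \right)} 1004 = \frac{482}{1246} + \left(4 - \left(3 + 2 \cdot 0\right)\right) 1004 = 482 \cdot \frac{1}{1246} + \left(4 - \left(3 + 0\right)\right) 1004 = \frac{241}{623} + \left(4 - 3\right) 1004 = \frac{241}{623} + 1 \cdot 1004 = \frac{241}{623} + 1004 = \frac{625733}{623}$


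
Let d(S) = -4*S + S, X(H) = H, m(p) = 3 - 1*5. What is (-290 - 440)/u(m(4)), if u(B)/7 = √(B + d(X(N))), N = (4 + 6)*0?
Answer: 365*I*√2/7 ≈ 73.741*I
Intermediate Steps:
m(p) = -2 (m(p) = 3 - 5 = -2)
N = 0 (N = 10*0 = 0)
d(S) = -3*S
u(B) = 7*√B (u(B) = 7*√(B - 3*0) = 7*√(B + 0) = 7*√B)
(-290 - 440)/u(m(4)) = (-290 - 440)/((7*√(-2))) = -730*(-I*√2/14) = -(-365)*I*√2/7 = 365*I*√2/7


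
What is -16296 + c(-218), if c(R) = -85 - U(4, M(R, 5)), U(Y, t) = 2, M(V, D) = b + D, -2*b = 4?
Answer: -16383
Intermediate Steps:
b = -2 (b = -1/2*4 = -2)
M(V, D) = -2 + D
c(R) = -87 (c(R) = -85 - 1*2 = -85 - 2 = -87)
-16296 + c(-218) = -16296 - 87 = -16383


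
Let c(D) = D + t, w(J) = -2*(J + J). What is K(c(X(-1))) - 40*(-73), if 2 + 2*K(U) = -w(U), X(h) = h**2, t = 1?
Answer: 2923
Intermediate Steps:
w(J) = -4*J
c(D) = 1 + D (c(D) = D + 1 = 1 + D)
K(U) = -1 + 2*U (K(U) = -1 + (-(-4)*U)/2 = -1 + (4*U)/2 = -1 + 2*U)
K(c(X(-1))) - 40*(-73) = (-1 + 2*(1 + (-1)**2)) - 40*(-73) = (-1 + 2*(1 + 1)) + 2920 = (-1 + 2*2) + 2920 = (-1 + 4) + 2920 = 3 + 2920 = 2923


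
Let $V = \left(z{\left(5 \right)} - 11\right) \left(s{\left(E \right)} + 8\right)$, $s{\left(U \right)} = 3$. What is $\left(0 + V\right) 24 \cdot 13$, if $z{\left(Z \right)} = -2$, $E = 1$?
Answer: $-44616$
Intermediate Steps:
$V = -143$ ($V = \left(-2 - 11\right) \left(3 + 8\right) = \left(-13\right) 11 = -143$)
$\left(0 + V\right) 24 \cdot 13 = \left(0 - 143\right) 24 \cdot 13 = \left(-143\right) 24 \cdot 13 = \left(-3432\right) 13 = -44616$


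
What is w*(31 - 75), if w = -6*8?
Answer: 2112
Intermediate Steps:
w = -48
w*(31 - 75) = -48*(31 - 75) = -48*(-44) = 2112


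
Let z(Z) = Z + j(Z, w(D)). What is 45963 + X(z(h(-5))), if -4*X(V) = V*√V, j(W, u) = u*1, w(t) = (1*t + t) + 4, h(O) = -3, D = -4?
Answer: 45963 + 7*I*√7/4 ≈ 45963.0 + 4.6301*I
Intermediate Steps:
w(t) = 4 + 2*t (w(t) = (t + t) + 4 = 2*t + 4 = 4 + 2*t)
j(W, u) = u
z(Z) = -4 + Z (z(Z) = Z + (4 + 2*(-4)) = Z + (4 - 8) = Z - 4 = -4 + Z)
X(V) = -V^(3/2)/4 (X(V) = -V*√V/4 = -V^(3/2)/4)
45963 + X(z(h(-5))) = 45963 - (-4 - 3)^(3/2)/4 = 45963 - (-7)*I*√7/4 = 45963 + 7*I*√7/4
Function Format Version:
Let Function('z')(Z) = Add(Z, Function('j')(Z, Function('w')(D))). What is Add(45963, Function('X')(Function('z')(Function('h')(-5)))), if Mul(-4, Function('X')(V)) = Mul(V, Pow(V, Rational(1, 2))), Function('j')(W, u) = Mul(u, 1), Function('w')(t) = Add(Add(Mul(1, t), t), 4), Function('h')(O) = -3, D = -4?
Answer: Add(45963, Mul(Rational(7, 4), I, Pow(7, Rational(1, 2)))) ≈ Add(45963., Mul(4.6301, I))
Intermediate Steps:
Function('w')(t) = Add(4, Mul(2, t)) (Function('w')(t) = Add(Add(t, t), 4) = Add(Mul(2, t), 4) = Add(4, Mul(2, t)))
Function('j')(W, u) = u
Function('z')(Z) = Add(-4, Z) (Function('z')(Z) = Add(Z, Add(4, Mul(2, -4))) = Add(Z, Add(4, -8)) = Add(Z, -4) = Add(-4, Z))
Function('X')(V) = Mul(Rational(-1, 4), Pow(V, Rational(3, 2))) (Function('X')(V) = Mul(Rational(-1, 4), Mul(V, Pow(V, Rational(1, 2)))) = Mul(Rational(-1, 4), Pow(V, Rational(3, 2))))
Add(45963, Function('X')(Function('z')(Function('h')(-5)))) = Add(45963, Mul(Rational(-1, 4), Pow(Add(-4, -3), Rational(3, 2)))) = Add(45963, Mul(Rational(-1, 4), Pow(-7, Rational(3, 2)))) = Add(45963, Mul(Rational(-1, 4), Mul(-7, I, Pow(7, Rational(1, 2))))) = Add(45963, Mul(Rational(7, 4), I, Pow(7, Rational(1, 2))))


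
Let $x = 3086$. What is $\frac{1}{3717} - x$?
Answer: $- \frac{11470661}{3717} \approx -3086.0$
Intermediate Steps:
$\frac{1}{3717} - x = \frac{1}{3717} - 3086 = - \frac{11470661}{3717}$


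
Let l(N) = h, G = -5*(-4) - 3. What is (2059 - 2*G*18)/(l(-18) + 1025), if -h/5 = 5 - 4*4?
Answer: 1447/1080 ≈ 1.3398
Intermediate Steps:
G = 17 (G = 20 - 3 = 17)
h = 55 (h = -5*(5 - 4*4) = -5*(5 - 16) = -5*(-11) = 55)
l(N) = 55
(2059 - 2*G*18)/(l(-18) + 1025) = (2059 - 2*17*18)/(55 + 1025) = (2059 - 34*18)/1080 = (2059 - 612)*(1/1080) = 1447*(1/1080) = 1447/1080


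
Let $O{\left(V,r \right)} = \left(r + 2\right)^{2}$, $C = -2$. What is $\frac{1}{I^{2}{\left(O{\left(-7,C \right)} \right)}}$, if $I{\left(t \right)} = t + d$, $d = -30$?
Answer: $\frac{1}{900} \approx 0.0011111$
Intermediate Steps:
$O{\left(V,r \right)} = \left(2 + r\right)^{2}$
$I{\left(t \right)} = -30 + t$ ($I{\left(t \right)} = t - 30 = -30 + t$)
$\frac{1}{I^{2}{\left(O{\left(-7,C \right)} \right)}} = \frac{1}{\left(-30 + \left(2 - 2\right)^{2}\right)^{2}} = \frac{1}{\left(-30 + 0^{2}\right)^{2}} = \frac{1}{\left(-30 + 0\right)^{2}} = \frac{1}{\left(-30\right)^{2}} = \frac{1}{900}$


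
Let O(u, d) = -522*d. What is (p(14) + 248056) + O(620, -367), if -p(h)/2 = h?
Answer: 439602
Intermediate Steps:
p(h) = -2*h
(p(14) + 248056) + O(620, -367) = (-2*14 + 248056) - 522*(-367) = (-28 + 248056) + 191574 = 248028 + 191574 = 439602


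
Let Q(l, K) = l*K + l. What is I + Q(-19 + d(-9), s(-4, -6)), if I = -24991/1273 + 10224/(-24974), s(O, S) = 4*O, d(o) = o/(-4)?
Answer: 219420149/949012 ≈ 231.21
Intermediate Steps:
d(o) = -o/4 (d(o) = o*(-¼) = -o/4)
Q(l, K) = l + K*l (Q(l, K) = K*l + l = l + K*l)
I = -4754779/237253 (I = -24991*1/1273 + 10224*(-1/24974) = -373/19 - 5112/12487 = -4754779/237253 ≈ -20.041)
I + Q(-19 + d(-9), s(-4, -6)) = -4754779/237253 + (-19 - ¼*(-9))*(1 + 4*(-4)) = -4754779/237253 + (-19 + 9/4)*(1 - 16) = -4754779/237253 - 67/4*(-15) = -4754779/237253 + 1005/4 = 219420149/949012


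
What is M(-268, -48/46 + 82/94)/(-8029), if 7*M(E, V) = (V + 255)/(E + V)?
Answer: 275470/16292856279 ≈ 1.6907e-5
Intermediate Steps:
M(E, V) = (255 + V)/(7*(E + V)) (M(E, V) = ((V + 255)/(E + V))/7 = ((255 + V)/(E + V))/7 = (255 + V)/(7*(E + V)))
M(-268, -48/46 + 82/94)/(-8029) = ((255 + (-48/46 + 82/94))/(7*(-268 + (-48/46 + 82/94))))/(-8029) = ((255 + (-48*1/46 + 82*(1/94)))/(7*(-268 + (-48*1/46 + 82*(1/94)))))*(-1/8029) = ((255 + (-24/23 + 41/47))/(7*(-268 + (-24/23 + 41/47))))*(-1/8029) = ((255 - 185/1081)/(7*(-268 - 185/1081)))*(-1/8029) = ((⅐)*(275470/1081)/(-289893/1081))*(-1/8029) = ((⅐)*(-1081/289893)*(275470/1081))*(-1/8029) = -275470/2029251*(-1/8029) = 275470/16292856279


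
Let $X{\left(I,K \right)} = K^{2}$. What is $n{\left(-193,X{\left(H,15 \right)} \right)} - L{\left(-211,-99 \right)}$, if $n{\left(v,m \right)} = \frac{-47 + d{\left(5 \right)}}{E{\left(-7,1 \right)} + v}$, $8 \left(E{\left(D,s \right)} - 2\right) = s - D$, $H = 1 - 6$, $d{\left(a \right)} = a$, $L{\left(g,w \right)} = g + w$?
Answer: $\frac{29471}{95} \approx 310.22$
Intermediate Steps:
$H = -5$ ($H = 1 - 6 = -5$)
$E{\left(D,s \right)} = 2 - \frac{D}{8} + \frac{s}{8}$ ($E{\left(D,s \right)} = 2 + \frac{s - D}{8} = 2 - \left(- \frac{s}{8} + \frac{D}{8}\right) = 2 - \frac{D}{8} + \frac{s}{8}$)
$n{\left(v,m \right)} = - \frac{42}{3 + v}$ ($n{\left(v,m \right)} = \frac{-47 + 5}{\left(2 - - \frac{7}{8} + \frac{1}{8} \cdot 1\right) + v} = - \frac{42}{\left(2 + \frac{7}{8} + \frac{1}{8}\right) + v} = - \frac{42}{3 + v}$)
$n{\left(-193,X{\left(H,15 \right)} \right)} - L{\left(-211,-99 \right)} = - \frac{42}{3 - 193} - \left(-211 - 99\right) = - \frac{42}{-190} - -310 = \left(-42\right) \left(- \frac{1}{190}\right) + 310 = \frac{21}{95} + 310 = \frac{29471}{95}$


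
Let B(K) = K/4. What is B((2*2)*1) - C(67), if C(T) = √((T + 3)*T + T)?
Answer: 1 - √4757 ≈ -67.971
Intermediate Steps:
C(T) = √(T + T*(3 + T)) (C(T) = √((3 + T)*T + T) = √(T*(3 + T) + T) = √(T + T*(3 + T)))
B(K) = K/4 (B(K) = K*(¼) = K/4)
B((2*2)*1) - C(67) = ((2*2)*1)/4 - √(67*(4 + 67)) = (4*1)/4 - √(67*71) = (¼)*4 - √4757 = 1 - √4757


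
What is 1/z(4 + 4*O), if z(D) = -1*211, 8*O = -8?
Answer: -1/211 ≈ -0.0047393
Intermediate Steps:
O = -1 (O = (⅛)*(-8) = -1)
z(D) = -211
1/z(4 + 4*O) = 1/(-211) = -1/211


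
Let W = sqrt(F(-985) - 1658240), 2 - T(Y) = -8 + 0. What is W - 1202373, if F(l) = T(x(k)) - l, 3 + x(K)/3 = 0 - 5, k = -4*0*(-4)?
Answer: -1202373 + I*sqrt(1657245) ≈ -1.2024e+6 + 1287.3*I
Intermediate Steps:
k = 0 (k = 0*(-4) = 0)
x(K) = -24 (x(K) = -9 + 3*(0 - 5) = -9 + 3*(-5) = -9 - 15 = -24)
T(Y) = 10 (T(Y) = 2 - (-8 + 0) = 2 - 1*(-8) = 2 + 8 = 10)
F(l) = 10 - l
W = I*sqrt(1657245) (W = sqrt((10 - 1*(-985)) - 1658240) = sqrt((10 + 985) - 1658240) = sqrt(995 - 1658240) = sqrt(-1657245) = I*sqrt(1657245) ≈ 1287.3*I)
W - 1202373 = I*sqrt(1657245) - 1202373 = -1202373 + I*sqrt(1657245)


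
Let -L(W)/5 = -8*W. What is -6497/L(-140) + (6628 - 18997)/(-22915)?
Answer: 43629031/25664800 ≈ 1.7000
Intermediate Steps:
L(W) = 40*W (L(W) = -(-40)*W = 40*W)
-6497/L(-140) + (6628 - 18997)/(-22915) = -6497/(40*(-140)) + (6628 - 18997)/(-22915) = -6497/(-5600) - 12369*(-1/22915) = -6497*(-1/5600) + 12369/22915 = 6497/5600 + 12369/22915 = 43629031/25664800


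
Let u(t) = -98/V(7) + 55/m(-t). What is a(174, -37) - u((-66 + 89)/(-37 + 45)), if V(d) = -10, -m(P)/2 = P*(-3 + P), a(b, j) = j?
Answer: -244154/5405 ≈ -45.172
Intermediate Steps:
m(P) = -2*P*(-3 + P)
u(t) = 49/5 - 55/(2*t*(3 + t)) (u(t) = -98/(-10) + 55/((2*(-t)*(3 - (-1)*t))) = -98*(-1/10) + 55/((2*(-t)*(3 + t))) = 49/5 + 55/((-2*t*(3 + t))) = 49/5 + 55*(-1/(2*t*(3 + t))) = 49/5 - 55/(2*t*(3 + t)))
a(174, -37) - u((-66 + 89)/(-37 + 45)) = -37 - (-275 + 98*((-66 + 89)/(-37 + 45))*(3 + (-66 + 89)/(-37 + 45)))/(10*((-66 + 89)/(-37 + 45))*(3 + (-66 + 89)/(-37 + 45))) = -37 - (-275 + 98*(23/8)*(3 + 23/8))/(10*(23/8)*(3 + 23/8)) = -37 - (-275 + 98*(23*(1/8))*(3 + 23*(1/8)))/(10*(23*(1/8))*(3 + 23*(1/8))) = -37 - (-275 + 98*(23/8)*(3 + 23/8))/(10*23/8*(3 + 23/8)) = -37 - 8*(-275 + 98*(23/8)*(47/8))/(10*23*47/8) = -37 - 8*8*(-275 + 52969/32)/(10*23*47) = -37 - 8*8*44169/(10*23*47*32) = -37 - 1*44169/5405 = -37 - 44169/5405 = -244154/5405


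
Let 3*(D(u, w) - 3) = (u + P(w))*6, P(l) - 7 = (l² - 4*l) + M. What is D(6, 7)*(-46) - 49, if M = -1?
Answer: -3223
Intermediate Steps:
P(l) = 6 + l² - 4*l (P(l) = 7 + ((l² - 4*l) - 1) = 7 + (-1 + l² - 4*l) = 6 + l² - 4*l)
D(u, w) = 15 - 8*w + 2*u + 2*w² (D(u, w) = 3 + ((u + (6 + w² - 4*w))*6)/3 = 3 + ((6 + u + w² - 4*w)*6)/3 = 3 + (36 - 24*w + 6*u + 6*w²)/3 = 3 + (12 - 8*w + 2*u + 2*w²) = 15 - 8*w + 2*u + 2*w²)
D(6, 7)*(-46) - 49 = (15 - 8*7 + 2*6 + 2*7²)*(-46) - 49 = (15 - 56 + 12 + 2*49)*(-46) - 49 = (15 - 56 + 12 + 98)*(-46) - 49 = 69*(-46) - 49 = -3174 - 49 = -3223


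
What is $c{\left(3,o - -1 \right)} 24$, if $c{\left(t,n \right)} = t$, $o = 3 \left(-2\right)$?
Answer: $72$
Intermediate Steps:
$o = -6$
$c{\left(3,o - -1 \right)} 24 = 3 \cdot 24 = 72$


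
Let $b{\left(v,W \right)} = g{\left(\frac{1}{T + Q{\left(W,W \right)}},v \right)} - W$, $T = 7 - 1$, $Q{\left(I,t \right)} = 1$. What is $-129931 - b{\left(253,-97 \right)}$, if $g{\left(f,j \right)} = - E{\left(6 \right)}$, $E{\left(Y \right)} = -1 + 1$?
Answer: $-130028$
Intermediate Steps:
$E{\left(Y \right)} = 0$
$T = 6$
$g{\left(f,j \right)} = 0$ ($g{\left(f,j \right)} = \left(-1\right) 0 = 0$)
$b{\left(v,W \right)} = - W$ ($b{\left(v,W \right)} = 0 - W = - W$)
$-129931 - b{\left(253,-97 \right)} = -129931 - \left(-1\right) \left(-97\right) = -129931 - 97 = -130028$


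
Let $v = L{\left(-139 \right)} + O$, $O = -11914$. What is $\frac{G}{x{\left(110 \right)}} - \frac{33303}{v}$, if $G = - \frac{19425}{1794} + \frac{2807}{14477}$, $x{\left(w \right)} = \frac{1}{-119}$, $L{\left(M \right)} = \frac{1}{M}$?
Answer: $\frac{18182299968446259}{14336806266562} \approx 1268.2$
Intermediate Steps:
$x{\left(w \right)} = - \frac{1}{119}$
$G = - \frac{92059989}{8657246}$ ($G = \left(-19425\right) \frac{1}{1794} + 2807 \cdot \frac{1}{14477} = - \frac{6475}{598} + \frac{2807}{14477} = - \frac{92059989}{8657246} \approx -10.634$)
$v = - \frac{1656047}{139}$ ($v = \frac{1}{-139} - 11914 = - \frac{1}{139} - 11914 = - \frac{1656047}{139} \approx -11914.0$)
$\frac{G}{x{\left(110 \right)}} - \frac{33303}{v} = - \frac{92059989}{8657246 \left(- \frac{1}{119}\right)} - \frac{33303}{- \frac{1656047}{139}} = \left(- \frac{92059989}{8657246}\right) \left(-119\right) - - \frac{4629117}{1656047} = \frac{10955138691}{8657246} + \frac{4629117}{1656047} = \frac{18182299968446259}{14336806266562}$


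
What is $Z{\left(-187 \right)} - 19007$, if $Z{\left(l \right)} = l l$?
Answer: $15962$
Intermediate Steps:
$Z{\left(l \right)} = l^{2}$
$Z{\left(-187 \right)} - 19007 = \left(-187\right)^{2} - 19007 = 34969 - 19007 = 15962$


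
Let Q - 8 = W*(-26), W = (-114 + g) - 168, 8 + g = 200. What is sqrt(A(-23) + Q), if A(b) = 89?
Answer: sqrt(2437) ≈ 49.366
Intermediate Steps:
g = 192 (g = -8 + 200 = 192)
W = -90 (W = (-114 + 192) - 168 = 78 - 168 = -90)
Q = 2348 (Q = 8 - 90*(-26) = 8 + 2340 = 2348)
sqrt(A(-23) + Q) = sqrt(89 + 2348) = sqrt(2437)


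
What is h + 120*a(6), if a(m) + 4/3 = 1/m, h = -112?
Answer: -252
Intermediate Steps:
a(m) = -4/3 + 1/m
h + 120*a(6) = -112 + 120*(-4/3 + 1/6) = -112 + 120*(-4/3 + ⅙) = -112 + 120*(-7/6) = -112 - 140 = -252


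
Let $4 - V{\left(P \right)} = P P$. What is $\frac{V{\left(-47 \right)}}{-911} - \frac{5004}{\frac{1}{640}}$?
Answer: $- \frac{2917529955}{911} \approx -3.2026 \cdot 10^{6}$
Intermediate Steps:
$V{\left(P \right)} = 4 - P^{2}$ ($V{\left(P \right)} = 4 - P P = 4 - P^{2}$)
$\frac{V{\left(-47 \right)}}{-911} - \frac{5004}{\frac{1}{640}} = \frac{4 - \left(-47\right)^{2}}{-911} - \frac{5004}{\frac{1}{640}} = \left(4 - 2209\right) \left(- \frac{1}{911}\right) - 5004 \frac{1}{\frac{1}{640}} = \left(4 - 2209\right) \left(- \frac{1}{911}\right) - 3202560 = \left(-2205\right) \left(- \frac{1}{911}\right) - 3202560 = \frac{2205}{911} - 3202560 = - \frac{2917529955}{911}$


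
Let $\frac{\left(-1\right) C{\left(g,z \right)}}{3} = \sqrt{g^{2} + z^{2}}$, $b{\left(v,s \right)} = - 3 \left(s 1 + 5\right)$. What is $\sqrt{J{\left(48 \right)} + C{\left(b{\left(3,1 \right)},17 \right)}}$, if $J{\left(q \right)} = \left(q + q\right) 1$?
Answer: $\sqrt{96 - 3 \sqrt{613}} \approx 4.6608$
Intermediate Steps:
$b{\left(v,s \right)} = -15 - 3 s$ ($b{\left(v,s \right)} = - 3 \left(s + 5\right) = - 3 \left(5 + s\right) = -15 - 3 s$)
$C{\left(g,z \right)} = - 3 \sqrt{g^{2} + z^{2}}$
$J{\left(q \right)} = 2 q$ ($J{\left(q \right)} = 2 q 1 = 2 q$)
$\sqrt{J{\left(48 \right)} + C{\left(b{\left(3,1 \right)},17 \right)}} = \sqrt{2 \cdot 48 - 3 \sqrt{\left(-15 - 3\right)^{2} + 17^{2}}} = \sqrt{96 - 3 \sqrt{\left(-15 - 3\right)^{2} + 289}} = \sqrt{96 - 3 \sqrt{\left(-18\right)^{2} + 289}} = \sqrt{96 - 3 \sqrt{324 + 289}} = \sqrt{96 - 3 \sqrt{613}}$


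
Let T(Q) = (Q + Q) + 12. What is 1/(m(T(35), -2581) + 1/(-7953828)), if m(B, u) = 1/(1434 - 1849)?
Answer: -3300838620/7954243 ≈ -414.98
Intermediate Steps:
T(Q) = 12 + 2*Q (T(Q) = 2*Q + 12 = 12 + 2*Q)
m(B, u) = -1/415 (m(B, u) = 1/(-415) = -1/415)
1/(m(T(35), -2581) + 1/(-7953828)) = 1/(-1/415 + 1/(-7953828)) = 1/(-1/415 - 1/7953828) = 1/(-7954243/3300838620) = -3300838620/7954243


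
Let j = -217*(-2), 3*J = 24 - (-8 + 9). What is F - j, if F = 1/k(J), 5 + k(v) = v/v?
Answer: -1737/4 ≈ -434.25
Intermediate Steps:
J = 23/3 (J = (24 - (-8 + 9))/3 = (24 - 1*1)/3 = (24 - 1)/3 = (1/3)*23 = 23/3 ≈ 7.6667)
k(v) = -4 (k(v) = -5 + v/v = -5 + 1 = -4)
F = -1/4 (F = 1/(-4) = -1/4 ≈ -0.25000)
j = 434
F - j = -1/4 - 1*434 = -1/4 - 434 = -1737/4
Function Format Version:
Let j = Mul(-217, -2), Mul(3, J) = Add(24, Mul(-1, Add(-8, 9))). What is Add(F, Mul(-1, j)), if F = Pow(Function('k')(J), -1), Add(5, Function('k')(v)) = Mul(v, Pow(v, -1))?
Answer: Rational(-1737, 4) ≈ -434.25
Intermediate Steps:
J = Rational(23, 3) (J = Mul(Rational(1, 3), Add(24, Mul(-1, Add(-8, 9)))) = Mul(Rational(1, 3), Add(24, Mul(-1, 1))) = Mul(Rational(1, 3), Add(24, -1)) = Mul(Rational(1, 3), 23) = Rational(23, 3) ≈ 7.6667)
Function('k')(v) = -4 (Function('k')(v) = Add(-5, Mul(v, Pow(v, -1))) = Add(-5, 1) = -4)
F = Rational(-1, 4) (F = Pow(-4, -1) = Rational(-1, 4) ≈ -0.25000)
j = 434
Add(F, Mul(-1, j)) = Add(Rational(-1, 4), Mul(-1, 434)) = Add(Rational(-1, 4), -434) = Rational(-1737, 4)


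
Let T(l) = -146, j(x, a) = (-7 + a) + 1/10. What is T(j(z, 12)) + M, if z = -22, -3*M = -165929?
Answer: 165491/3 ≈ 55164.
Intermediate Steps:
M = 165929/3 (M = -⅓*(-165929) = 165929/3 ≈ 55310.)
j(x, a) = -69/10 + a (j(x, a) = (-7 + a) + ⅒ = -69/10 + a)
T(j(z, 12)) + M = -146 + 165929/3 = 165491/3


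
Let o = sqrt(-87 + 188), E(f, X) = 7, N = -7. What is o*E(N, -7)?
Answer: 7*sqrt(101) ≈ 70.349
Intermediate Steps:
o = sqrt(101) ≈ 10.050
o*E(N, -7) = sqrt(101)*7 = 7*sqrt(101)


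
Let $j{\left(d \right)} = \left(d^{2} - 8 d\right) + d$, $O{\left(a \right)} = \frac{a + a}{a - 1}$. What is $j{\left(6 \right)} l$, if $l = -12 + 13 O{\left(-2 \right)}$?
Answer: $-32$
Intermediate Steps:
$O{\left(a \right)} = \frac{2 a}{-1 + a}$
$j{\left(d \right)} = d^{2} - 7 d$
$l = \frac{16}{3}$ ($l = -12 + 13 \cdot 2 \left(-2\right) \frac{1}{-1 - 2} = -12 + 13 \cdot 2 \left(-2\right) \frac{1}{-3} = -12 + 13 \cdot 2 \left(-2\right) \left(- \frac{1}{3}\right) = -12 + 13 \cdot \frac{4}{3} = -12 + \frac{52}{3} = \frac{16}{3} \approx 5.3333$)
$j{\left(6 \right)} l = 6 \left(-7 + 6\right) \frac{16}{3} = 6 \left(-1\right) \frac{16}{3} = \left(-6\right) \frac{16}{3} = -32$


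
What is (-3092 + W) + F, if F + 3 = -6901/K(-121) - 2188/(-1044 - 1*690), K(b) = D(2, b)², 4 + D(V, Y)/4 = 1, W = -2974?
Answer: -254509381/41616 ≈ -6115.7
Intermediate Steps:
D(V, Y) = -12 (D(V, Y) = -16 + 4*1 = -16 + 4 = -12)
K(b) = 144 (K(b) = (-12)² = 144)
F = -2066725/41616 (F = -3 + (-6901/144 - 2188/(-1044 - 1*690)) = -3 + (-6901*1/144 - 2188/(-1044 - 690)) = -3 + (-6901/144 - 2188/(-1734)) = -3 + (-6901/144 - 2188*(-1/1734)) = -3 + (-6901/144 + 1094/867) = -3 - 1941877/41616 = -2066725/41616 ≈ -49.662)
(-3092 + W) + F = (-3092 - 2974) - 2066725/41616 = -6066 - 2066725/41616 = -254509381/41616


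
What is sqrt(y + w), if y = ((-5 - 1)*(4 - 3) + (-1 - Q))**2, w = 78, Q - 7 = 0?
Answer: sqrt(274) ≈ 16.553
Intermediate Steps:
Q = 7 (Q = 7 + 0 = 7)
y = 196 (y = ((-5 - 1)*(4 - 3) + (-1 - 1*7))**2 = (-6*1 + (-1 - 7))**2 = (-6 - 8)**2 = (-14)**2 = 196)
sqrt(y + w) = sqrt(196 + 78) = sqrt(274)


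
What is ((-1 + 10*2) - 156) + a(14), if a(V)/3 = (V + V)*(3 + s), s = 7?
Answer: 703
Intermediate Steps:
a(V) = 60*V (a(V) = 3*((V + V)*(3 + 7)) = 3*((2*V)*10) = 3*(20*V) = 60*V)
((-1 + 10*2) - 156) + a(14) = ((-1 + 10*2) - 156) + 60*14 = ((-1 + 20) - 156) + 840 = (19 - 156) + 840 = -137 + 840 = 703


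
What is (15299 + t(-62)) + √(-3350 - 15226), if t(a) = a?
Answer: 15237 + 12*I*√129 ≈ 15237.0 + 136.29*I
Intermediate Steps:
(15299 + t(-62)) + √(-3350 - 15226) = (15299 - 62) + √(-3350 - 15226) = 15237 + √(-18576) = 15237 + 12*I*√129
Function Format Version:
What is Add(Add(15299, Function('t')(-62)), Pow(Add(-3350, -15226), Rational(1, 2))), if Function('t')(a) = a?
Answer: Add(15237, Mul(12, I, Pow(129, Rational(1, 2)))) ≈ Add(15237., Mul(136.29, I))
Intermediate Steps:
Add(Add(15299, Function('t')(-62)), Pow(Add(-3350, -15226), Rational(1, 2))) = Add(Add(15299, -62), Pow(Add(-3350, -15226), Rational(1, 2))) = Add(15237, Pow(-18576, Rational(1, 2))) = Add(15237, Mul(12, I, Pow(129, Rational(1, 2))))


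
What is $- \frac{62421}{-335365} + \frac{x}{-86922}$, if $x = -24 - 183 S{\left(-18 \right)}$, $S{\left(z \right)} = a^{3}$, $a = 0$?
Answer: $\frac{905634487}{4858432755} \approx 0.1864$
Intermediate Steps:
$S{\left(z \right)} = 0$ ($S{\left(z \right)} = 0^{3} = 0$)
$x = -24$ ($x = -24 - 0 = -24 + 0 = -24$)
$- \frac{62421}{-335365} + \frac{x}{-86922} = - \frac{62421}{-335365} - \frac{24}{-86922} = \left(-62421\right) \left(- \frac{1}{335365}\right) - - \frac{4}{14487} = \frac{62421}{335365} + \frac{4}{14487} = \frac{905634487}{4858432755}$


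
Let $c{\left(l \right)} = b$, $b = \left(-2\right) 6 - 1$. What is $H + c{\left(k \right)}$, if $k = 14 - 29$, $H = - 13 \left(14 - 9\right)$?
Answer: $-78$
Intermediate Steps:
$b = -13$ ($b = -12 - 1 = -13$)
$H = -65$ ($H = \left(-13\right) 5 = -65$)
$k = -15$ ($k = 14 - 29 = -15$)
$c{\left(l \right)} = -13$
$H + c{\left(k \right)} = -65 - 13 = -78$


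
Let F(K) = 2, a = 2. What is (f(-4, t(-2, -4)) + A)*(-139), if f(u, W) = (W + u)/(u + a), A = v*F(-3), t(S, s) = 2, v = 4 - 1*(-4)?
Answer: -2363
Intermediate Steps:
v = 8 (v = 4 + 4 = 8)
A = 16 (A = 8*2 = 16)
f(u, W) = (W + u)/(2 + u) (f(u, W) = (W + u)/(u + 2) = (W + u)/(2 + u))
(f(-4, t(-2, -4)) + A)*(-139) = ((2 - 4)/(2 - 4) + 16)*(-139) = (-2/(-2) + 16)*(-139) = (-½*(-2) + 16)*(-139) = (1 + 16)*(-139) = 17*(-139) = -2363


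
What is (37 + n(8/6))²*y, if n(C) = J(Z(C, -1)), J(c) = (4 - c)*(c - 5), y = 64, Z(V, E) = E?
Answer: 3136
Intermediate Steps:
J(c) = (-5 + c)*(4 - c) (J(c) = (4 - c)*(-5 + c) = (-5 + c)*(4 - c))
n(C) = -30 (n(C) = -20 - 1*(-1)² + 9*(-1) = -20 - 1*1 - 9 = -20 - 1 - 9 = -30)
(37 + n(8/6))²*y = (37 - 30)²*64 = 7²*64 = 49*64 = 3136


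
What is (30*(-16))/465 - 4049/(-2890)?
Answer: 33039/89590 ≈ 0.36878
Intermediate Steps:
(30*(-16))/465 - 4049/(-2890) = -480*1/465 - 4049*(-1/2890) = -32/31 + 4049/2890 = 33039/89590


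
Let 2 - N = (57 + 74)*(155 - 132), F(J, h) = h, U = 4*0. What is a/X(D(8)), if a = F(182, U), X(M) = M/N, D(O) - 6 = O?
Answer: 0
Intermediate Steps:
U = 0
D(O) = 6 + O
N = -3011 (N = 2 - (57 + 74)*(155 - 132) = 2 - 131*23 = 2 - 1*3013 = 2 - 3013 = -3011)
X(M) = -M/3011 (X(M) = M/(-3011) = M*(-1/3011) = -M/3011)
a = 0
a/X(D(8)) = 0/((-(6 + 8)/3011)) = 0/((-1/3011*14)) = 0/(-14/3011) = 0*(-3011/14) = 0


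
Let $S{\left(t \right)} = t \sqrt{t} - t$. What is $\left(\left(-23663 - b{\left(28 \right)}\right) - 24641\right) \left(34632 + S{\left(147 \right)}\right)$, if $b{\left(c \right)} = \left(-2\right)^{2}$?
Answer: $-1665901380 - 49708932 \sqrt{3} \approx -1.752 \cdot 10^{9}$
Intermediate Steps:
$b{\left(c \right)} = 4$
$S{\left(t \right)} = t^{\frac{3}{2}} - t$
$\left(\left(-23663 - b{\left(28 \right)}\right) - 24641\right) \left(34632 + S{\left(147 \right)}\right) = \left(\left(-23663 - 4\right) - 24641\right) \left(34632 + \left(147^{\frac{3}{2}} - 147\right)\right) = \left(\left(-23663 - 4\right) - 24641\right) \left(34632 - \left(147 - 1029 \sqrt{3}\right)\right) = \left(-23667 - 24641\right) \left(34632 - \left(147 - 1029 \sqrt{3}\right)\right) = - 48308 \left(34485 + 1029 \sqrt{3}\right) = -1665901380 - 49708932 \sqrt{3}$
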